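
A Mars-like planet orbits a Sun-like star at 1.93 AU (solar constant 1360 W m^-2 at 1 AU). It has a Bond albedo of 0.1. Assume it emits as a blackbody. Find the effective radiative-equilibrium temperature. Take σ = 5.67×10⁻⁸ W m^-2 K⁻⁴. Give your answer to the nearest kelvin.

Irradiance scales as 1/d², so S = 1360 W m^-2 × (1/1.93)² = 365.1 W m^-2.
Absorbed flux (global mean): S(1−α)/4 = 365.1·0.9/4 = 82.15 W m^-2.
In equilibrium σT⁴ equals this, so T = 195.1 K.

195 K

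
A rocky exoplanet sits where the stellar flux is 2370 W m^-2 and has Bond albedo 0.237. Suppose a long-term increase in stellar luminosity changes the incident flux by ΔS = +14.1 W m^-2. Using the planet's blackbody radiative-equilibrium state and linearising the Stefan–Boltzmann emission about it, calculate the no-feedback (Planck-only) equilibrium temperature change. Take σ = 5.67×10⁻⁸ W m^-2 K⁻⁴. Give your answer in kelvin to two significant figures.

0.44 K

Reference equilibrium: T_e = [S(1−α)/(4σ)]^(1/4) = 298.8 K.
Only a fraction (1−α) is absorbed and it's spread over 4πR², so ΔF = (1−α)ΔS/4 = 2.690 W m^-2.
The Planck feedback parameter is 4σT_e³ = 6.052 W m^-2/K.
Hence the no-feedback warming is ΔF/(4σT_e³) = 0.444 K.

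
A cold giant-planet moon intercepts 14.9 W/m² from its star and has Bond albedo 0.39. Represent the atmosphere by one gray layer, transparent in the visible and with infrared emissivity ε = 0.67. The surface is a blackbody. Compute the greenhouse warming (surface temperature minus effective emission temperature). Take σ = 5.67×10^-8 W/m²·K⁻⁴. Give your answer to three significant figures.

8.54 kelvin

Effective emission temperature (TOA balance): σT_e⁴ = S(1−α)/4 = 2.272 W/m² → T_e = 79.56 K.
The surface balance (absorbed SW + ε·downward IR = σT_s⁴) with T_a⁴ = T_s⁴/2 reduces to T_s = T_e·[2/(2−ε)]^¼ = 88.11 K.
The atmosphere warms the surface by 8.543 K.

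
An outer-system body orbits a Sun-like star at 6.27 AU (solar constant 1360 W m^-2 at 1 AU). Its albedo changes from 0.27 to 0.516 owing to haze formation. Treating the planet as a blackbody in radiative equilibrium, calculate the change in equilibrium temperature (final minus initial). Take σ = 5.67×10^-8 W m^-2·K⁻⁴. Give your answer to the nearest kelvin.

-10 K

By the inverse-square law, S = 1360/6.27² = 34.59 W m^-2.
Initial: T₁ = [S(1−0.27)/(4σ)]^(1/4) = 102.7 K.
Final:   T₂ = [S(1−0.516)/(4σ)]^(1/4) = 92.69 K.
ΔT = T₂ − T₁ = -10.03 K.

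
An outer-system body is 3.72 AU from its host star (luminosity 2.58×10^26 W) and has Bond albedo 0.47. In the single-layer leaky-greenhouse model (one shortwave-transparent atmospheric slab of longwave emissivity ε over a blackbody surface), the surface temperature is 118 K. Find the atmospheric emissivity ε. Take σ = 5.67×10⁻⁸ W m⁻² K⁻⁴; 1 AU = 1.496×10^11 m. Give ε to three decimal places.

d = 3.72 × 1.496×10^11 m = 5.565×10^11 m.
Spreading L over a sphere of radius d: S = 2.58×10^26/(4π·5.57×10^11²) = 66.29 W m⁻².
First, T_e = [66.29·(1−0.47)/(4σ)]^(1/4) = 111.6 K.
T_s⁴ = T_e⁴·2/(2−ε) → ε = 2 − 2(T_e/T_s)⁴ = 2 − 2·(111.6/118)⁴ = 0.4019.

0.402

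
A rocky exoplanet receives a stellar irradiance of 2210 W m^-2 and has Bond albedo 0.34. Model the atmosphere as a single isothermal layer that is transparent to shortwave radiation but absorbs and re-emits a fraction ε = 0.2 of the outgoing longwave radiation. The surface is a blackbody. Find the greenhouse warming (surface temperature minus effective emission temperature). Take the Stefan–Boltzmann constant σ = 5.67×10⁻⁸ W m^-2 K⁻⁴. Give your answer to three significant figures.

The planet radiates to space at T_e = [S(1−α)/(4σ)]^(1/4) = 283.2 K.
The surface balance (absorbed SW + ε·downward IR = σT_s⁴) with T_a⁴ = T_s⁴/2 reduces to T_s = T_e·[2/(2−ε)]^¼ = 290.7 K.
T_s − T_e = 290.7 − 283.2 = 7.558 K.

7.56 K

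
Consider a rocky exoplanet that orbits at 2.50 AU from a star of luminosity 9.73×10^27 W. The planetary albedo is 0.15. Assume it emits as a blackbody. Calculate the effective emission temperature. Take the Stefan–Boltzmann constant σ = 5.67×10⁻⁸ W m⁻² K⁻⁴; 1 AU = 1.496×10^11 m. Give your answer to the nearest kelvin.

380 kelvin

Orbital distance: d = 2.50 AU = 3.740×10^11 m.
Spreading L over a sphere of radius d: S = 9.73×10^27/(4π·3.74×10^11²) = 5536 W m⁻².
Averaging over the sphere, the absorbed flux is S(1−α)/4 = 1176 W m⁻².
In equilibrium σT⁴ equals this, so T = 379.5 K.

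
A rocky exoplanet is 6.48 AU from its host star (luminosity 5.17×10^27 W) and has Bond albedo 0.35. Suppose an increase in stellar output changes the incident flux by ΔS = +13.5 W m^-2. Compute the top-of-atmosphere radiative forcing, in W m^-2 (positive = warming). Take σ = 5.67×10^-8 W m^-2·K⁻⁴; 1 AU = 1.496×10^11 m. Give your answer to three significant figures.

d = 6.48 × 1.496×10^11 m = 9.694×10^11 m.
S = L/(4πd²) = 437.8 W m^-2.
Only a fraction (1−α) is absorbed and it's spread over 4πR², so ΔF = (1−α)ΔS/4 = 2.194 W m^-2.

2.19 W m^-2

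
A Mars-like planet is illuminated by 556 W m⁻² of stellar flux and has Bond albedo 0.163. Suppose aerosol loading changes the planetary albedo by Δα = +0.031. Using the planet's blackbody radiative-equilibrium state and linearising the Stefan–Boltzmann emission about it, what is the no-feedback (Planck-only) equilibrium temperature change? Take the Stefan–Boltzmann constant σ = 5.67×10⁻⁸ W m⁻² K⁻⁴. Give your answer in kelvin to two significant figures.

-2.0 K

The baseline emission temperature is T_e = 212.8 K.
ΔF = −(S/4)Δα = −(556.0/4)×(+0.031) = -4.309 W m⁻².
The Planck feedback parameter is 4σT_e³ = 2.187 W m⁻²/K.
ΔT₀ = ΔF/λ_P = -4.309/2.187 = -1.97 K.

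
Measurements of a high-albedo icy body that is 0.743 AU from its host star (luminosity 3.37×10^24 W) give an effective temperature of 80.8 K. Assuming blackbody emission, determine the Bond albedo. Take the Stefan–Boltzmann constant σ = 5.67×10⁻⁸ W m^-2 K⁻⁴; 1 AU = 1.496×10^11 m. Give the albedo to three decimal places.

Orbital distance: d = 0.743 AU = 1.112×10^11 m.
Spreading L over a sphere of radius d: S = 3.37×10^24/(4π·1.11×10^11²) = 21.71 W m^-2.
Rearranging the radiative balance, α = 1 − 4σT⁴/S.
σT⁴ = 2.417 W m^-2, so 4σT⁴ = 9.667 W m^-2.
1−α = 9.667/21.71 = 0.4454, so α = 0.5546.

0.555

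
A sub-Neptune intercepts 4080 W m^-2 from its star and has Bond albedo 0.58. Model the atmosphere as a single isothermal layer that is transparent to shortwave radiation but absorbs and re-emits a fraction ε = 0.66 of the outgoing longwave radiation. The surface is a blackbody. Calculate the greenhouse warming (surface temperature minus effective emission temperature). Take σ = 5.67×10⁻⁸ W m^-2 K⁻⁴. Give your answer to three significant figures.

31.0 kelvin

The planet radiates to space at T_e = [S(1−α)/(4σ)]^(1/4) = 294.8 K.
For a single slab of emissivity ε, T_s⁴ = 2T_e⁴/(2−ε); thus T_s = 294.8·(1.493)^(1/4) = 325.9 K.
Greenhouse warming: T_s − T_e = 31.05 K.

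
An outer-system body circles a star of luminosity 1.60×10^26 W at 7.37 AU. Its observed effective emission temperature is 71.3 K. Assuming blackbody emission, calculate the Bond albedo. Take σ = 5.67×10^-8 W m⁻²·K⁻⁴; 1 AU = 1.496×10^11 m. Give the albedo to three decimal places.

d = 7.37 × 1.496×10^11 m = 1.103×10^12 m.
S = L/(4πd²) = 10.47 W m⁻².
Energy balance: S(1−α)/4 = σT⁴, so 1−α = 4σT⁴/S.
σT⁴ = 1.465 W m⁻², so 4σT⁴ = 5.861 W m⁻².
Hence α = 1 − 5.861/10.47 = 0.4404.

0.440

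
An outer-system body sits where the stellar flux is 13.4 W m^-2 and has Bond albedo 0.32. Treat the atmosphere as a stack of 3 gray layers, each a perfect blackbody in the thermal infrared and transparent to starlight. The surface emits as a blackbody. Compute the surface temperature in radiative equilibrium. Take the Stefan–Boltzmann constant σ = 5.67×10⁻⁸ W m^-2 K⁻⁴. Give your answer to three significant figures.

113 K

The effective emission temperature is T_e = [S(1−α)/(4σ)]^¼ = 79.61 K.
Layer-by-layer balance gives σT_s⁴ = (N+1)σT_e⁴, so T_s = 4^¼·79.61 = 112.6 K.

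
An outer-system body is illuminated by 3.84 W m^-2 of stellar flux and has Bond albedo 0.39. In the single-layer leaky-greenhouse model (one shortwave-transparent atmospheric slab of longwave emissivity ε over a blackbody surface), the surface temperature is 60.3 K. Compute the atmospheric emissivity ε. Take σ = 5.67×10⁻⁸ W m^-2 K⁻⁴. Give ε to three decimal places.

0.438

Effective temperature: T_e = [S(1−α)/(4σ)]^(1/4) = 56.69 K.
Since (2−ε)/2 = (T_e/T_s)⁴ = 0.7812, ε = 0.4376.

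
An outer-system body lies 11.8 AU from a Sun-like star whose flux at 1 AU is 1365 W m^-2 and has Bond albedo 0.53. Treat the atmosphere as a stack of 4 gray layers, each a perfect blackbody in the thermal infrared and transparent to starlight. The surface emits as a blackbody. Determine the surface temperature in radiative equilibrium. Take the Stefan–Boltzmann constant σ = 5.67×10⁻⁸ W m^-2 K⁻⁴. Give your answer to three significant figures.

100 kelvin

By the inverse-square law, S = 1365/11.8² = 9.803 W m^-2.
OLR = S(1−α)/4 = 1.152 W m^-2; the top layer radiates at T_e = 67.14 K.
Layer-by-layer balance gives σT_s⁴ = (N+1)σT_e⁴, so T_s = 5^¼·67.14 = 100.4 K.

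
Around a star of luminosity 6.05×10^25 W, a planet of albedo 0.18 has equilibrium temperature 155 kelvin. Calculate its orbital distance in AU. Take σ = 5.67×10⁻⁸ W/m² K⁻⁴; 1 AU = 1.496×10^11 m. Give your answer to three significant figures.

Required flux: S = 4σT⁴/(1−α) = 159.6 W/m².
From L = 4πd²S, d = √(6.05×10^25/(4π·159.6)) = 1.737×10^11 m = 1.161 AU.

1.16 AU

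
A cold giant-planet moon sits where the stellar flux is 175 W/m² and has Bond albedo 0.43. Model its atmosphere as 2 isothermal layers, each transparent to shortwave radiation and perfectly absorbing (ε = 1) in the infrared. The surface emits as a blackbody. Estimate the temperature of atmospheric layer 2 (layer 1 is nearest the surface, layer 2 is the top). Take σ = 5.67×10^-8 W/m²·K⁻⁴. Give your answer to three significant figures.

Top-of-atmosphere balance: σT_e⁴ = S(1−α)/4 = 24.94 W/m² → T_e = 144.8 K.
In the N-layer model, layer k (counted from the surface) has T_k = (N+1−k)^(1/4)·T_e.
T_2 = (1)^(1/4)·144.8 = 144.8 K.

145 kelvin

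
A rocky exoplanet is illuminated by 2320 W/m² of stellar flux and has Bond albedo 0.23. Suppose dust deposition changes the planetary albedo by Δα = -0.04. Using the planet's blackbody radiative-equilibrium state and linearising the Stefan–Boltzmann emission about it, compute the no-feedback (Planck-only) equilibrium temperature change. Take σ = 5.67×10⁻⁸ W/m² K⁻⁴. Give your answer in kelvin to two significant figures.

Unperturbed T_e = [2320·(1−0.23)/(4σ)]^¼ = 297.9 K.
ΔF = −(S/4)Δα = −(2320/4)×(-0.04) = 23.20 W/m².
The Planck feedback parameter is 4σT_e³ = 5.996 W/m²/K.
Hence the no-feedback warming is ΔF/(4σT_e³) = 3.87 K.

3.9 kelvin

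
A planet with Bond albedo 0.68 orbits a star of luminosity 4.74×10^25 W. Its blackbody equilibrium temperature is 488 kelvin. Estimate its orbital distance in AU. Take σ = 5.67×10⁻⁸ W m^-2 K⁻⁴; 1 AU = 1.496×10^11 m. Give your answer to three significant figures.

Energy balance gives S = 4σT⁴/(1−α) = 40200 W m^-2.
Then d = [L/(4πS)]^(1/2) = 9.687×10^9 m, i.e. 0.06475 AU.

0.0648 AU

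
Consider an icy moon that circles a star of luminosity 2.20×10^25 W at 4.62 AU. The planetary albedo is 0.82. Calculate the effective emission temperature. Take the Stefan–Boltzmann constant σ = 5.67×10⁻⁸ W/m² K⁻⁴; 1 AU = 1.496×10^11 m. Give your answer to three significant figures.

41.3 K

d = 4.62 × 1.496×10^11 m = 6.912×10^11 m.
Flux at the orbit: S = L/(4πd²) = 2.20×10^25/(4π·(6.91×10^11)²) = 3.665 W/m².
Absorbed flux (global mean): S(1−α)/4 = 3.665·0.18/4 = 0.1649 W/m².
In equilibrium σT⁴ equals this, so T = 41.30 K.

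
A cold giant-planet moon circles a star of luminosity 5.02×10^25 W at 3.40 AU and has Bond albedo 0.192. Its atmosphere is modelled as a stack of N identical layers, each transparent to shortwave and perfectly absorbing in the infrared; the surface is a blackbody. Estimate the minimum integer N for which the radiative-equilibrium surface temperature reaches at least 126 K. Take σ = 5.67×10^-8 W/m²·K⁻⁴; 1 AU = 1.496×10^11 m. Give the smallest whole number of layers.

d = 3.40 × 1.496×10^11 m = 5.086×10^11 m.
Spreading L over a sphere of radius d: S = 5.02×10^25/(4π·5.09×10^11²) = 15.44 W/m².
OLR = S(1−α)/4 = 3.119 W/m²; the top layer radiates at T_e = 86.12 K.
T_s = (N+1)^(1/4)·T_e ≥ 126 K requires N+1 ≥ (T_s/T_e)⁴ = (126/86.12)⁴ = 4.582.
So N ≥ 3.582; the smallest integer is N = 4.

4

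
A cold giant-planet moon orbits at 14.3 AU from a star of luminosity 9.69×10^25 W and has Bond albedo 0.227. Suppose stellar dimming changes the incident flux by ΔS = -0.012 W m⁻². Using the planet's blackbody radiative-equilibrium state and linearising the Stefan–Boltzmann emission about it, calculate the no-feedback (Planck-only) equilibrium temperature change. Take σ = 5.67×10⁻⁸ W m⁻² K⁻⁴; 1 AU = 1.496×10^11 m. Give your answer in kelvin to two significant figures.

-0.087 kelvin

d = 14.3 × 1.496×10^11 m = 2.139×10^12 m.
Spreading L over a sphere of radius d: S = 9.69×10^25/(4π·2.14×10^12²) = 1.685 W m⁻².
Unperturbed T_e = [1.685·(1−0.227)/(4σ)]^¼ = 48.95 K.
ΔF = Δ[S(1−α)]/4 = (1−0.227)·-0.012/4 = -0.002319 W m⁻².
Linearising σT⁴ gives d(σT⁴)/dT = 4σT_e³ = 0.02661 W m⁻² per K.
Hence the no-feedback warming is ΔF/(4σT_e³) = -0.0872 K.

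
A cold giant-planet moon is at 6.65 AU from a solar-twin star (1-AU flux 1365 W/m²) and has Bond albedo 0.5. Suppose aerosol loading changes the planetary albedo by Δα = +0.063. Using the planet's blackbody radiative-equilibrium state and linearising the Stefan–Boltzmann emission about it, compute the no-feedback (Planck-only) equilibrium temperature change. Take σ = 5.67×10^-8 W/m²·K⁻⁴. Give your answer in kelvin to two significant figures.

-2.9 kelvin

Irradiance scales as 1/d², so S = 1365 W/m² × (1/6.65)² = 30.87 W/m².
Reference equilibrium: T_e = [S(1−α)/(4σ)]^(1/4) = 90.82 K.
ΔF = −(S/4)Δα = −(30.87/4)×(+0.063) = -0.4861 W/m².
The Planck feedback parameter is 4σT_e³ = 0.1699 W/m²/K.
ΔT₀ = ΔF/λ_P = -0.4861/0.1699 = -2.86 K.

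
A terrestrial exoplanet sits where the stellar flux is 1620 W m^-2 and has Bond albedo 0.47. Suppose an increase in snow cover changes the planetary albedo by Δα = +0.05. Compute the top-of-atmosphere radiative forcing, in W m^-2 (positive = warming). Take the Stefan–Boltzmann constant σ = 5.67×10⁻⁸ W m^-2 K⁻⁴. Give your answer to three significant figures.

-20.2 W m^-2

The change in absorbed flux is Δ[S(1−α)/4] = −SΔα/4 = -20.25 W m^-2.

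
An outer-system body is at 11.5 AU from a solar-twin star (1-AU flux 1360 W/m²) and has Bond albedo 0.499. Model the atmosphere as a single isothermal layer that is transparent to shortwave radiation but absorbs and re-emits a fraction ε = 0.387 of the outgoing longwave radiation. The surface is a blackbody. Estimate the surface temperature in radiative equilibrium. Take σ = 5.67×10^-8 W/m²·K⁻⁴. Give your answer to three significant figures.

72.9 K

Irradiance scales as 1/d², so S = 1360 W/m² × (1/11.5)² = 10.28 W/m².
At the top of the atmosphere, σT_e⁴ = S(1−α)/4 = 1.288 W/m², giving T_e = 69.04 K.
The surface balance (absorbed SW + ε·downward IR = σT_s⁴) with T_a⁴ = T_s⁴/2 reduces to T_s = T_e·[2/(2−ε)]^¼ = 72.85 K.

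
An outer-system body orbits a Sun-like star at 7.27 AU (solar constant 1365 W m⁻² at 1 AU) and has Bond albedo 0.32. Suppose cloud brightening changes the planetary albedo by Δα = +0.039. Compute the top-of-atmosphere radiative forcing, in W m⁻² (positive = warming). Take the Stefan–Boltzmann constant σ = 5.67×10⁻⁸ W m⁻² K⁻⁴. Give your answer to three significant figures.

By the inverse-square law, S = 1365/7.27² = 25.83 W m⁻².
TOA radiative forcing: ΔF = −S·Δα/4 = −25.83·(+0.039)/4 = -0.2518 W m⁻².

-0.252 W m⁻²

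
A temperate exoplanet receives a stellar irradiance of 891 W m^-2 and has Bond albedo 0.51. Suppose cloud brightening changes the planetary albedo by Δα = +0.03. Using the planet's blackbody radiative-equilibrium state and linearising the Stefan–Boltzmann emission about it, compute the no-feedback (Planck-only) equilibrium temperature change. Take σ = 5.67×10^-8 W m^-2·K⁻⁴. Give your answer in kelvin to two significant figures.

The baseline emission temperature is T_e = 209.5 K.
ΔF = −(S/4)Δα = −(891.0/4)×(+0.03) = -6.683 W m^-2.
Linearising σT⁴ gives d(σT⁴)/dT = 4σT_e³ = 2.084 W m^-2 per K.
So ΔT₀ = -6.683/2.084 = -3.21 K.

-3.2 kelvin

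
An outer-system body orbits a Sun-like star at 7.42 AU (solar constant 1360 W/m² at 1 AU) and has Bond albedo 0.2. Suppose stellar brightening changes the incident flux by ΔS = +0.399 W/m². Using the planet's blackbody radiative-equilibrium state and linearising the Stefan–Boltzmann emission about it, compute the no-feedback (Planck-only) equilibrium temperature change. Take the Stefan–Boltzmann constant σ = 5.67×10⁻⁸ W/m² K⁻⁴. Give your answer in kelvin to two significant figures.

0.39 kelvin

By the inverse-square law, S = 1360/7.42² = 24.70 W/m².
Unperturbed T_e = [24.70·(1−0.2)/(4σ)]^¼ = 96.61 K.
ΔF = Δ[S(1−α)]/4 = (1−0.2)·+0.399/4 = 0.07980 W/m².
Planck response: λ_P = 4σT_e³ = 4·5.67×10⁻⁸·(96.61)³ = 0.2045 W/m²/K.
ΔT₀ = ΔF/λ_P = 0.07980/0.2045 = 0.390 K.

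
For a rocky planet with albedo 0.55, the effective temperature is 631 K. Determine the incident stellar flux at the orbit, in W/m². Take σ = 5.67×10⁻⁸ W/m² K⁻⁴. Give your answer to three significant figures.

From S(1−α)/4 = σT⁴: S = 4σT⁴/(1−α).
The emitted flux is σT⁴ = 8989 W/m².
S = 4·8989/0.45 = 79900 W/m².

79900 W/m²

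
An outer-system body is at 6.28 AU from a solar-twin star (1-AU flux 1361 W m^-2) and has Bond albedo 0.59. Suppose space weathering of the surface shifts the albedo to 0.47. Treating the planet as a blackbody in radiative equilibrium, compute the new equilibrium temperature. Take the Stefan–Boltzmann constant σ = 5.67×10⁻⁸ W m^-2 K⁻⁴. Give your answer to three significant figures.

94.8 K

By the inverse-square law, S = 1361/6.28² = 34.51 W m^-2.
T₂ = [S(1−α₂)/(4σ)]^(1/4) = [34.51·0.53/(4σ)]^(1/4) = 94.76 K.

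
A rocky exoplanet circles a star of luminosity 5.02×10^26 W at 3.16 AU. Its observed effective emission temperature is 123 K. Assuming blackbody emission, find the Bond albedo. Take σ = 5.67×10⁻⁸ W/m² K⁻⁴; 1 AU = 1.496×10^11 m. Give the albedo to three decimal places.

d = 3.16 × 1.496×10^11 m = 4.727×10^11 m.
S = L/(4πd²) = 178.8 W/m².
Energy balance: S(1−α)/4 = σT⁴, so 1−α = 4σT⁴/S.
σT⁴ = 12.98 W/m², so 4σT⁴ = 51.91 W/m².
1−α = 51.91/178.8 = 0.2904, so α = 0.7096.

0.710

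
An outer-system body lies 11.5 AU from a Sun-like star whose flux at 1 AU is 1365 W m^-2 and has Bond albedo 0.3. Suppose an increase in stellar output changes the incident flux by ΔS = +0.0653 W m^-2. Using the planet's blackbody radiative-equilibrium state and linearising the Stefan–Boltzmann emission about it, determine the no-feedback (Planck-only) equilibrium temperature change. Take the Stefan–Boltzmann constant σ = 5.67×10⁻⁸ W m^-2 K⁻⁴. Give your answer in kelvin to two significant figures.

0.12 K

Irradiance scales as 1/d², so S = 1365 W m^-2 × (1/11.5)² = 10.32 W m^-2.
Unperturbed T_e = [10.32·(1−0.3)/(4σ)]^¼ = 75.13 K.
ΔF = Δ[S(1−α)]/4 = (1−0.3)·+0.0653/4 = 0.01143 W m^-2.
Linearising σT⁴ gives d(σT⁴)/dT = 4σT_e³ = 0.09617 W m^-2 per K.
So ΔT₀ = 0.01143/0.09617 = 0.119 K.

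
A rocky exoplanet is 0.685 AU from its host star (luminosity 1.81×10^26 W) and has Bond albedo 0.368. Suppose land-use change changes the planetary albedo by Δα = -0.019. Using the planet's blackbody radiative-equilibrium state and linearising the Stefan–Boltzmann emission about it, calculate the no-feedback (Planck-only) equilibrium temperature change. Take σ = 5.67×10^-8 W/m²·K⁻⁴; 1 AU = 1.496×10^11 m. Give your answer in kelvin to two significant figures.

1.9 K

d = 0.685 × 1.496×10^11 m = 1.025×10^11 m.
S = L/(4πd²) = 1372 W/m².
The baseline emission temperature is T_e = 248.6 K.
TOA radiative forcing: ΔF = −S·Δα/4 = −1372·(-0.019)/4 = 6.515 W/m².
Planck response: λ_P = 4σT_e³ = 4·5.67×10⁻⁸·(248.6)³ = 3.486 W/m²/K.
So ΔT₀ = 6.515/3.486 = 1.87 K.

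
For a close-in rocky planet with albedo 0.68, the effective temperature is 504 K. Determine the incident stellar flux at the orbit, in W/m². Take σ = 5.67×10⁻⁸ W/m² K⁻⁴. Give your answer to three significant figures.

From S(1−α)/4 = σT⁴: S = 4σT⁴/(1−α).
The emitted flux is σT⁴ = 3659 W/m².
So S = 4×3659/(1−0.68) = 45730 W/m².

45700 W/m²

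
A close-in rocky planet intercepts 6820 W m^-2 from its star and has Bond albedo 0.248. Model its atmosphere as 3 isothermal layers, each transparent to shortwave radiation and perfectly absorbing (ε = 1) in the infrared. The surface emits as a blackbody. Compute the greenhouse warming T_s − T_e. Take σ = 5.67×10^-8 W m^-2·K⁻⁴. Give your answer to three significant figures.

161 kelvin

OLR = S(1−α)/4 = 1282 W m^-2; the top layer radiates at T_e = 387.8 K.
Surface: T_s = (4)^¼·T_e = 548.4 K.
So the greenhouse effect raises the surface by 548.4 − 387.8 = 160.6 K.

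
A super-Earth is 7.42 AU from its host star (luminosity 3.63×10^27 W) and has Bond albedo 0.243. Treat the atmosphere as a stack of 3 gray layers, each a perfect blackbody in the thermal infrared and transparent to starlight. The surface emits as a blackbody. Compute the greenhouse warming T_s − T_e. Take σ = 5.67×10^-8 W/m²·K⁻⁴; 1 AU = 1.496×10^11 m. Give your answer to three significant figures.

d = 7.42 × 1.496×10^11 m = 1.110×10^12 m.
Flux at the orbit: S = L/(4πd²) = 3.63×10^27/(4π·(1.11×10^12)²) = 234.4 W/m².
OLR = S(1−α)/4 = 44.37 W/m²; the top layer radiates at T_e = 167.3 K.
Surface: T_s = (4)^¼·T_e = 236.5 K.
Warming: T_s − T_e = 69.28 K.

69.3 K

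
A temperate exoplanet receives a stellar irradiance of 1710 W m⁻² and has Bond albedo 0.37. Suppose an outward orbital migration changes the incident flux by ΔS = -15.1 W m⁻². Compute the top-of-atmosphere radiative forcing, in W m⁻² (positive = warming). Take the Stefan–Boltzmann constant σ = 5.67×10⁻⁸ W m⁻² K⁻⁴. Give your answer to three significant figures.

-2.38 W m⁻²

ΔF = Δ[S(1−α)]/4 = (1−0.37)·-15.1/4 = -2.378 W m⁻².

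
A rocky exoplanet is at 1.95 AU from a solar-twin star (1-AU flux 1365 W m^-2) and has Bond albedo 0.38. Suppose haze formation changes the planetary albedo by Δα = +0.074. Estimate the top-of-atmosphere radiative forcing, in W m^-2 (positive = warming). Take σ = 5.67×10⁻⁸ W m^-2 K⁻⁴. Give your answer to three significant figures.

Flux at the orbit: S = 1365/(1.95)² = 359.0 W m^-2.
TOA radiative forcing: ΔF = −S·Δα/4 = −359.0·(+0.074)/4 = -6.641 W m^-2.

-6.64 W m^-2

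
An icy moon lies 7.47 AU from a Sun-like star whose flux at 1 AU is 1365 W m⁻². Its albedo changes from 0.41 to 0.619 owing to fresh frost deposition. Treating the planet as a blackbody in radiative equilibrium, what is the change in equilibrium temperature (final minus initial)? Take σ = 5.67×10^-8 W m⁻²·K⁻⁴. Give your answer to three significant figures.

-9.25 K

Irradiance scales as 1/d², so S = 1365 W m⁻² × (1/7.47)² = 24.46 W m⁻².
Before: T₁ = [24.46·0.59/(4σ)]^(1/4) = 89.32 K.
After:  T₂ = [24.46·0.381/(4σ)]^(1/4) = 80.07 K.
Change: 80.07 − 89.32 = -9.250 K.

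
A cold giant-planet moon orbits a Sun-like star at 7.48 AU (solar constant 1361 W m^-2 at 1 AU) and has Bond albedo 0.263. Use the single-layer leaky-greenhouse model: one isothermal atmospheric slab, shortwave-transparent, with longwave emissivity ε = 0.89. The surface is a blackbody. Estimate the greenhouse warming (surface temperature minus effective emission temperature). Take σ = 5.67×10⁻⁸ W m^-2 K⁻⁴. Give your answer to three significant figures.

15.0 kelvin

Irradiance scales as 1/d², so S = 1361 W m^-2 × (1/7.48)² = 24.33 W m^-2.
The planet radiates to space at T_e = [S(1−α)/(4σ)]^(1/4) = 94.29 K.
Surface balance with a leaky layer gives σT_s⁴ = σT_e⁴·2/(2−ε), so T_s = T_e·[2/(2−0.89)]^(1/4) = 109.2 K.
T_s − T_e = 109.2 − 94.29 = 14.95 K.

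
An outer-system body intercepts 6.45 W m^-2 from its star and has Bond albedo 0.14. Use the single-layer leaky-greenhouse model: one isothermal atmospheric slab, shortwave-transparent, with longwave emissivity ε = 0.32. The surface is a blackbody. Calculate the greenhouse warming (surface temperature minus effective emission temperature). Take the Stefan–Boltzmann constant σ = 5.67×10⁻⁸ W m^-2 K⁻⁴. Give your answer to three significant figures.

Effective emission temperature (TOA balance): σT_e⁴ = S(1−α)/4 = 1.387 W m^-2 → T_e = 70.32 K.
For a single slab of emissivity ε, T_s⁴ = 2T_e⁴/(2−ε); thus T_s = 70.32·(1.19)^(1/4) = 73.46 K.
T_s − T_e = 73.46 − 70.32 = 3.133 K.

3.13 K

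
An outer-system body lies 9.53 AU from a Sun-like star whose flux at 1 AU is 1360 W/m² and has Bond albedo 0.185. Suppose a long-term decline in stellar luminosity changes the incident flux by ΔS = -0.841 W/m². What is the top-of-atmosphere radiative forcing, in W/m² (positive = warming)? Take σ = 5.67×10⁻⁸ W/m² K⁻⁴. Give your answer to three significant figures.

Flux at the orbit: S = 1360/(9.53)² = 14.97 W/m².
ΔF = Δ[S(1−α)]/4 = (1−0.185)·-0.841/4 = -0.1714 W/m².

-0.171 W/m²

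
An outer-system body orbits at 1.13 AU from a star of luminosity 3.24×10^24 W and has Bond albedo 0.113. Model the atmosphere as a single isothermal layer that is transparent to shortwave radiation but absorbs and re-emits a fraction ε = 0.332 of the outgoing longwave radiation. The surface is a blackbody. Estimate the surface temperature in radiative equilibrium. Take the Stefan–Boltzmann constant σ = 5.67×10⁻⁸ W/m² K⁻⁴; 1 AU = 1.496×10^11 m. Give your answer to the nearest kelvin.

Orbital distance: d = 1.13 AU = 1.690×10^11 m.
Flux at the orbit: S = L/(4πd²) = 3.24×10^24/(4π·(1.69×10^11)²) = 9.022 W/m².
Effective emission temperature (TOA balance): σT_e⁴ = S(1−α)/4 = 2.001 W/m² → T_e = 77.07 K.
The surface balance (absorbed SW + ε·downward IR = σT_s⁴) with T_a⁴ = T_s⁴/2 reduces to T_s = T_e·[2/(2−ε)]^¼ = 80.65 K.

81 kelvin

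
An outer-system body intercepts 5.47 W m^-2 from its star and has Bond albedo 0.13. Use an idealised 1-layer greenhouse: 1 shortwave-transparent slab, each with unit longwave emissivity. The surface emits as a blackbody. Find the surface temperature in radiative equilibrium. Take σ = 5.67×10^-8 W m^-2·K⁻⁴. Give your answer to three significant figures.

80.5 K

OLR = S(1−α)/4 = 1.190 W m^-2; the top layer radiates at T_e = 67.68 K.
Layer-by-layer balance gives σT_s⁴ = (N+1)σT_e⁴, so T_s = 2^¼·67.68 = 80.49 K.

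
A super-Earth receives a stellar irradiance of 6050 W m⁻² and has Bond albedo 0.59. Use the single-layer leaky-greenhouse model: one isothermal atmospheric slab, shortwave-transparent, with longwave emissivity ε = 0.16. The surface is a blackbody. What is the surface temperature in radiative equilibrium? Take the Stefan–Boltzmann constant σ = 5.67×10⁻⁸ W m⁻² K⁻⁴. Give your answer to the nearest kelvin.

The planet radiates to space at T_e = [S(1−α)/(4σ)]^(1/4) = 323.4 K.
For a single slab of emissivity ε, T_s⁴ = 2T_e⁴/(2−ε); thus T_s = 323.4·(1.087)^(1/4) = 330.2 K.

330 K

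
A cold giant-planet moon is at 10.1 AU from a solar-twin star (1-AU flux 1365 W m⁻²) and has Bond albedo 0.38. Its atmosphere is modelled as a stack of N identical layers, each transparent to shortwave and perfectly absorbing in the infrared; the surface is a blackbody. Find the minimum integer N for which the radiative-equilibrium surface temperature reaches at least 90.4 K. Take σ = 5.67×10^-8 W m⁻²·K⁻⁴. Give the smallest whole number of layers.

1

By the inverse-square law, S = 1365/10.1² = 13.38 W m⁻².
Top-of-atmosphere balance: σT_e⁴ = S(1−α)/4 = 2.074 W m⁻² → T_e = 77.77 K.
T_s = (N+1)^(1/4)·T_e ≥ 90.4 K requires N+1 ≥ (T_s/T_e)⁴ = (90.4/77.77)⁴ = 1.826.
The minimum whole number is N = 1.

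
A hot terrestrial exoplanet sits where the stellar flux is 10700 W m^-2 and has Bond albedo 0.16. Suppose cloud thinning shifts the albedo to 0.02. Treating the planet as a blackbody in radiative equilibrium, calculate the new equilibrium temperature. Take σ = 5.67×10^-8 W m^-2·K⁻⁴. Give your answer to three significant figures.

464 kelvin

New equilibrium: T₂ = [(1−0.02)·10700/(4σ)]^(1/4) = 463.7 K.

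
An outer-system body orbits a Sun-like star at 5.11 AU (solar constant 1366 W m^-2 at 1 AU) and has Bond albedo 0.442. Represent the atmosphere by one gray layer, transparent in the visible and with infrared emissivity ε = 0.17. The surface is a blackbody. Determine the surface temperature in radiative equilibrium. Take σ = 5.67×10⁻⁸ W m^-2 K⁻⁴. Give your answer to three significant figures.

109 K

Flux at the orbit: S = 1366/(5.11)² = 52.31 W m^-2.
Effective emission temperature (TOA balance): σT_e⁴ = S(1−α)/4 = 7.298 W m^-2 → T_e = 106.5 K.
For a single slab of emissivity ε, T_s⁴ = 2T_e⁴/(2−ε); thus T_s = 106.5·(1.093)^(1/4) = 108.9 K.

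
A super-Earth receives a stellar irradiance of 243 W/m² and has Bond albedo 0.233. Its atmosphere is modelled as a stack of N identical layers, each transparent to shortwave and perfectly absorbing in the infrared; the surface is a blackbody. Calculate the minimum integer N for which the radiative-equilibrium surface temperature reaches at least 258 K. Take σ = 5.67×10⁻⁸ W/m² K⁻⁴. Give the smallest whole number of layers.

5

OLR = S(1−α)/4 = 46.60 W/m²; the top layer radiates at T_e = 169.3 K.
Since T_s⁴ = (N+1)T_e⁴, we need N ≥ (T_s/T_e)⁴ − 1 = 4.392.
Rounding up, N = 5.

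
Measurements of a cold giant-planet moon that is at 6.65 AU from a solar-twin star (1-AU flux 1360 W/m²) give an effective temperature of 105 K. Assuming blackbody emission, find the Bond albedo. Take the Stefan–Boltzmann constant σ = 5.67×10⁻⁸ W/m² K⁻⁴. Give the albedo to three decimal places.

By the inverse-square law, S = 1360/6.65² = 30.75 W/m².
Energy balance: S(1−α)/4 = σT⁴, so 1−α = 4σT⁴/S.
4σT⁴ = 4·5.67×10⁻⁸·(105)⁴ = 27.57 W/m².
1−α = 27.57/30.75 = 0.8964, so α = 0.1036.

0.104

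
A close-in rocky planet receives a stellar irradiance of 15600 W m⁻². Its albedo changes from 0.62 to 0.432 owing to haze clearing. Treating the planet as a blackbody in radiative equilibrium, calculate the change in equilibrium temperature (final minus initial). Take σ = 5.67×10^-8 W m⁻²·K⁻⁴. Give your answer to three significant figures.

42.5 K

Before: T₁ = [15600·0.38/(4σ)]^(1/4) = 402.1 K.
With α = 0.432, T₂ = 444.6 K.
ΔT = T₂ − T₁ = 42.50 K.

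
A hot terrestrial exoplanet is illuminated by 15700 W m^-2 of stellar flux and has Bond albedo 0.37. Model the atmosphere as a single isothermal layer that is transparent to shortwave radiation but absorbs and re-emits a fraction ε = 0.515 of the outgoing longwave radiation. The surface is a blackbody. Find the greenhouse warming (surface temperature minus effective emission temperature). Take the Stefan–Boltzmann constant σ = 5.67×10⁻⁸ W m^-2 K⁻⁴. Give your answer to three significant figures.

Effective emission temperature (TOA balance): σT_e⁴ = S(1−α)/4 = 2473 W m^-2 → T_e = 457.0 K.
For a single slab of emissivity ε, T_s⁴ = 2T_e⁴/(2−ε); thus T_s = 457.0·(1.347)^(1/4) = 492.3 K.
Greenhouse warming: T_s − T_e = 35.31 K.

35.3 K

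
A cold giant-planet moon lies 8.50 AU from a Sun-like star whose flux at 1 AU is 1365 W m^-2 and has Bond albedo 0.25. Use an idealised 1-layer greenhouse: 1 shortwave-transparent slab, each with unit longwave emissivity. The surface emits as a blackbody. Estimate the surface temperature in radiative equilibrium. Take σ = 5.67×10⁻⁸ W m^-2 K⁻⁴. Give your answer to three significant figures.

Flux at the orbit: S = 1365/(8.50)² = 18.89 W m^-2.
The effective emission temperature is T_e = [S(1−α)/(4σ)]^¼ = 88.91 K.
For an N-layer opaque stack, T_s⁴ = (N+1)T_e⁴, hence T_s = (2)^(1/4)×88.91 K = 105.7 K.

106 K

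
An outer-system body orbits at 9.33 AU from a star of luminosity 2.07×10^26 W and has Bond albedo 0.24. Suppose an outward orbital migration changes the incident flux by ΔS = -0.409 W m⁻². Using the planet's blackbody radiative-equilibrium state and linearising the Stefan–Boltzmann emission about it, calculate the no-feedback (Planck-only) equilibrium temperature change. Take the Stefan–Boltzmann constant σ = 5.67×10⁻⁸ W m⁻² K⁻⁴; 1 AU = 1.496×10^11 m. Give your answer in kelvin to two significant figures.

d = 9.33 × 1.496×10^11 m = 1.396×10^12 m.
Flux at the orbit: S = L/(4πd²) = 2.07×10^26/(4π·(1.40×10^12)²) = 8.455 W m⁻².
Reference equilibrium: T_e = [S(1−α)/(4σ)]^(1/4) = 72.96 K.
Only a fraction (1−α) is absorbed and it's spread over 4πR², so ΔF = (1−α)ΔS/4 = -0.07771 W m⁻².
Planck response: λ_P = 4σT_e³ = 4·5.67×10⁻⁸·(72.96)³ = 0.08808 W m⁻²/K.
Hence the no-feedback warming is ΔF/(4σT_e³) = -0.882 K.

-0.88 K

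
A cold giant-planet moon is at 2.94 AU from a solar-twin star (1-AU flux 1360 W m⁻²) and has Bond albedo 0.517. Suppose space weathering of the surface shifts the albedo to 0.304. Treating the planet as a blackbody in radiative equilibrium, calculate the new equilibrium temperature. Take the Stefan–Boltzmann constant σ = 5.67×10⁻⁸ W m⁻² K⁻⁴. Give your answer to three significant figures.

148 K

Flux at the orbit: S = 1360/(2.94)² = 157.3 W m⁻².
New equilibrium: T₂ = [(1−0.304)·157.3/(4σ)]^(1/4) = 148.2 K.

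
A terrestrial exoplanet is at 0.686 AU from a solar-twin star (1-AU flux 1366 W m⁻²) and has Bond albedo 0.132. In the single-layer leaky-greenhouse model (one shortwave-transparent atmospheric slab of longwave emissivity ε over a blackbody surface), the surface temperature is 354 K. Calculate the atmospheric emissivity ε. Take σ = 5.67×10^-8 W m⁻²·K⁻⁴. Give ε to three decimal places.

Flux at the orbit: S = 1366/(0.686)² = 2903 W m⁻².
Effective temperature: T_e = [S(1−α)/(4σ)]^(1/4) = 324.7 K.
Since (2−ε)/2 = (T_e/T_s)⁴ = 0.7074, ε = 0.5852.

0.585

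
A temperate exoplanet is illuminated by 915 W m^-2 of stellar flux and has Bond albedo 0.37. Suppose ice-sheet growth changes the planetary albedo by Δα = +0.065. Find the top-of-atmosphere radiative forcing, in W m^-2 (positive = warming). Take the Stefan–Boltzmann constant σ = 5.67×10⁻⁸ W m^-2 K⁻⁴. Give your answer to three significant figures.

-14.9 W m^-2

ΔF = −(S/4)Δα = −(915.0/4)×(+0.065) = -14.87 W m^-2.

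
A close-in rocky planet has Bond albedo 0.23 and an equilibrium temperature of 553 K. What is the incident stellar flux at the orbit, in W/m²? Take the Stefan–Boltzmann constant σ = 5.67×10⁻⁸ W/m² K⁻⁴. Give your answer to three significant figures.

27500 W/m²

From S(1−α)/4 = σT⁴: S = 4σT⁴/(1−α).
σT⁴ = 5.67×10⁻⁸·(553)⁴ = 5303 W/m².
S = 4·5303/0.77 = 27550 W/m².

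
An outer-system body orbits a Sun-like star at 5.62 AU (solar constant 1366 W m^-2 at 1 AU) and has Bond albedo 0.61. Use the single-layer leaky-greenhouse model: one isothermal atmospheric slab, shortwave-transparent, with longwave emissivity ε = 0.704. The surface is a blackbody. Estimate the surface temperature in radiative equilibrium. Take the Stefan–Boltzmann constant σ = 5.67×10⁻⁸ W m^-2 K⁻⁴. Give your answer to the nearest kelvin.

104 K

Irradiance scales as 1/d², so S = 1366 W m^-2 × (1/5.62)² = 43.25 W m^-2.
At the top of the atmosphere, σT_e⁴ = S(1−α)/4 = 4.217 W m^-2, giving T_e = 92.86 K.
Surface balance with a leaky layer gives σT_s⁴ = σT_e⁴·2/(2−ε), so T_s = T_e·[2/(2−0.704)]^(1/4) = 103.5 K.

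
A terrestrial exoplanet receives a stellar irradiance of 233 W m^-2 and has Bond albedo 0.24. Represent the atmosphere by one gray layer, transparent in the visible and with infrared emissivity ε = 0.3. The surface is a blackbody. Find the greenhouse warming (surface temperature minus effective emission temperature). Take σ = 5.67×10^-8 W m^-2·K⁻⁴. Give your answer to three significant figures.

Effective emission temperature (TOA balance): σT_e⁴ = S(1−α)/4 = 44.27 W m^-2 → T_e = 167.2 K.
The surface balance (absorbed SW + ε·downward IR = σT_s⁴) with T_a⁴ = T_s⁴/2 reduces to T_s = T_e·[2/(2−ε)]^¼ = 174.1 K.
The atmosphere warms the surface by 6.932 K.

6.93 K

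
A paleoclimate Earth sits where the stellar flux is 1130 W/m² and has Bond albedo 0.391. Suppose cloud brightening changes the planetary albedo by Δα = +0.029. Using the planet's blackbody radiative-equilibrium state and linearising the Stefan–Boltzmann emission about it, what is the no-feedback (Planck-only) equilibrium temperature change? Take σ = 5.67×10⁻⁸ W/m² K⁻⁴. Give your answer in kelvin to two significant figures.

Reference equilibrium: T_e = [S(1−α)/(4σ)]^(1/4) = 234.7 K.
The change in absorbed flux is Δ[S(1−α)/4] = −SΔα/4 = -8.193 W/m².
Linearising σT⁴ gives d(σT⁴)/dT = 4σT_e³ = 2.932 W/m² per K.
So ΔT₀ = -8.193/2.932 = -2.79 K.

-2.8 K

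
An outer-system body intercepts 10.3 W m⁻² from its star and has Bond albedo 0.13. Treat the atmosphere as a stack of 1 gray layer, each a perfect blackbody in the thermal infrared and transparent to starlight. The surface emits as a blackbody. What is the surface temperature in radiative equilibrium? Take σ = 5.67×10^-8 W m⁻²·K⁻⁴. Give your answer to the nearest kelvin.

OLR = S(1−α)/4 = 2.240 W m⁻²; the top layer radiates at T_e = 79.28 K.
With N = 1 opaque layers, T_s = (N+1)^(1/4)·T_e = 2^(1/4)·79.28 = 94.28 K.

94 K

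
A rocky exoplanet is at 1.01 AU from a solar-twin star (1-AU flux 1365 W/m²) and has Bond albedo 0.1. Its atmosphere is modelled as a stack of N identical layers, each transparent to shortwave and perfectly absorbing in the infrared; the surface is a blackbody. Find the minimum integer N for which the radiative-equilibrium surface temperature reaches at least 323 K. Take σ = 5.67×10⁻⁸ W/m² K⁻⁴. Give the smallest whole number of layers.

2

Flux at the orbit: S = 1365/(1.01)² = 1338 W/m².
The effective emission temperature is T_e = [S(1−α)/(4σ)]^¼ = 269.9 K.
Since T_s⁴ = (N+1)T_e⁴, we need N ≥ (T_s/T_e)⁴ − 1 = 1.050.
So N ≥ 1.050; the smallest integer is N = 2.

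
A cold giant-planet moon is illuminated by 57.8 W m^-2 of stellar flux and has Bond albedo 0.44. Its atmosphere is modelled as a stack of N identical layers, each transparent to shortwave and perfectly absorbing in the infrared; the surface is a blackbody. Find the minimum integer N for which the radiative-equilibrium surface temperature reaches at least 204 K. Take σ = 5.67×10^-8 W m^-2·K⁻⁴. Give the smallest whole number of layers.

12

OLR = S(1−α)/4 = 8.092 W m^-2; the top layer radiates at T_e = 109.3 K.
Need (N+1)T_e⁴ ≥ T_s⁴, i.e. N+1 ≥ (204/109.3)⁴ = 12.135.
So N ≥ 11.135; the smallest integer is N = 12.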